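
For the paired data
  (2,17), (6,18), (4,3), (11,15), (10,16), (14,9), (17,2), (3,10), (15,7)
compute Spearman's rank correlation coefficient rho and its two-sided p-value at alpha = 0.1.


Step 1: Rank x and y separately (midranks; no ties here).
rank(x): 2->1, 6->4, 4->3, 11->6, 10->5, 14->7, 17->9, 3->2, 15->8
rank(y): 17->8, 18->9, 3->2, 15->6, 16->7, 9->4, 2->1, 10->5, 7->3
Step 2: d_i = R_x(i) - R_y(i); compute d_i^2.
  (1-8)^2=49, (4-9)^2=25, (3-2)^2=1, (6-6)^2=0, (5-7)^2=4, (7-4)^2=9, (9-1)^2=64, (2-5)^2=9, (8-3)^2=25
sum(d^2) = 186.
Step 3: rho = 1 - 6*186 / (9*(9^2 - 1)) = 1 - 1116/720 = -0.550000.
Step 4: Under H0, t = rho * sqrt((n-2)/(1-rho^2)) = -1.7424 ~ t(7).
Step 5: Two-sided p-value from the t-distribution with 7 df = 0.124977.
Step 6: alpha = 0.1. fail to reject H0.

rho = -0.5500, p = 0.124977, fail to reject H0 at alpha = 0.1.


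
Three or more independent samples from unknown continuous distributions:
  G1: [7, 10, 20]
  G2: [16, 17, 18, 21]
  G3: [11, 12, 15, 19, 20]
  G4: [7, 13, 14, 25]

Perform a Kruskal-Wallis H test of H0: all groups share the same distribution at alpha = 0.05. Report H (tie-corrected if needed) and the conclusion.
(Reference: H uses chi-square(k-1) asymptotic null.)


Step 1: Combine all N = 16 observations and assign midranks.
sorted (value, group, rank): (7,G1,1.5), (7,G4,1.5), (10,G1,3), (11,G3,4), (12,G3,5), (13,G4,6), (14,G4,7), (15,G3,8), (16,G2,9), (17,G2,10), (18,G2,11), (19,G3,12), (20,G1,13.5), (20,G3,13.5), (21,G2,15), (25,G4,16)
Step 2: Sum ranks within each group.
R_1 = 18 (n_1 = 3)
R_2 = 45 (n_2 = 4)
R_3 = 42.5 (n_3 = 5)
R_4 = 30.5 (n_4 = 4)
Step 3: H = 12/(N(N+1)) * sum(R_i^2/n_i) - 3(N+1)
     = 12/(16*17) * (18^2/3 + 45^2/4 + 42.5^2/5 + 30.5^2/4) - 3*17
     = 0.044118 * 1208.06 - 51
     = 2.296875.
Step 4: Ties present; correction factor C = 1 - 12/(16^3 - 16) = 0.997059. Corrected H = 2.296875 / 0.997059 = 2.303650.
Step 5: Under H0, H ~ chi^2(3); p-value = 0.511822.
Step 6: alpha = 0.05. fail to reject H0.

H = 2.3037, df = 3, p = 0.511822, fail to reject H0.


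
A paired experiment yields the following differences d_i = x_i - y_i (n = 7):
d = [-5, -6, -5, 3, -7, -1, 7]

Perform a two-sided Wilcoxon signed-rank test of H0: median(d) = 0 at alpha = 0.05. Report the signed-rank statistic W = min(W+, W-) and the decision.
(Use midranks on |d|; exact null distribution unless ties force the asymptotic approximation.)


Step 1: Drop any zero differences (none here) and take |d_i|.
|d| = [5, 6, 5, 3, 7, 1, 7]
Step 2: Midrank |d_i| (ties get averaged ranks).
ranks: |5|->3.5, |6|->5, |5|->3.5, |3|->2, |7|->6.5, |1|->1, |7|->6.5
Step 3: Attach original signs; sum ranks with positive sign and with negative sign.
W+ = 2 + 6.5 = 8.5
W- = 3.5 + 5 + 3.5 + 6.5 + 1 = 19.5
(Check: W+ + W- = 28 should equal n(n+1)/2 = 28.)
Step 4: Test statistic W = min(W+, W-) = 8.5.
Step 5: Ties in |d|, so use the tie-corrected normal approximation.
        E[W] = n(n+1)/4 = 7*8/4 = 14.
        Tie groups: |d|=5 (t=2), |d|=7 (t=2); sum(t^3 - t) = 12.
        Var[W] = n(n+1)(2n+1)/24 - sum(t^3-t)/48 = 840/24 - 12/48 = 34.75.
        z = (W - E[W]) / sqrt(Var[W]) = (8.5 - 14) / 5.8949 = -0.9330.
        Two-sided p = 2*Phi(z) = 0.350816.
Step 6: alpha = 0.05. fail to reject H0.

W+ = 8.5, W- = 19.5, W = min = 8.5, p = 0.350816, fail to reject H0.


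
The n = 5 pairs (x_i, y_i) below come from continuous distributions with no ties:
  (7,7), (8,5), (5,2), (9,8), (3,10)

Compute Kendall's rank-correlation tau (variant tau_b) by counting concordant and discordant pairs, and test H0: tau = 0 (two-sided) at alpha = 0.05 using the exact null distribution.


Step 1: Enumerate the 10 unordered pairs (i,j) with i<j and classify each by sign(x_j-x_i) * sign(y_j-y_i).
  (1,2):dx=+1,dy=-2->D; (1,3):dx=-2,dy=-5->C; (1,4):dx=+2,dy=+1->C; (1,5):dx=-4,dy=+3->D
  (2,3):dx=-3,dy=-3->C; (2,4):dx=+1,dy=+3->C; (2,5):dx=-5,dy=+5->D; (3,4):dx=+4,dy=+6->C
  (3,5):dx=-2,dy=+8->D; (4,5):dx=-6,dy=+2->D
Step 2: C = 5, D = 5, total pairs = 10.
Step 3: tau = (C - D)/(n(n-1)/2) = (5 - 5)/10 = 0.000000.
Step 4: Exact two-sided p-value (enumerate n! = 120 permutations of y under H0): p = 1.000000.
Step 5: alpha = 0.05. fail to reject H0.

tau_b = 0.0000 (C=5, D=5), p = 1.000000, fail to reject H0.


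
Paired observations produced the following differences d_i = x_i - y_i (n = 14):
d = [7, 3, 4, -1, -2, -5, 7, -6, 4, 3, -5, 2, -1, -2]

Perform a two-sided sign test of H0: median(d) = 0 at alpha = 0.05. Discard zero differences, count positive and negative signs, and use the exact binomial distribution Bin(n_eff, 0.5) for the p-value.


Step 1: Discard zero differences. Original n = 14; n_eff = number of nonzero differences = 14.
Nonzero differences (with sign): +7, +3, +4, -1, -2, -5, +7, -6, +4, +3, -5, +2, -1, -2
Step 2: Count signs: positive = 7, negative = 7.
Step 3: Under H0: P(positive) = 0.5, so the number of positives S ~ Bin(14, 0.5).
Step 4: Two-sided exact p-value = sum of Bin(14,0.5) probabilities at or below the observed probability = 1.000000.
Step 5: alpha = 0.05. fail to reject H0.

n_eff = 14, pos = 7, neg = 7, p = 1.000000, fail to reject H0.


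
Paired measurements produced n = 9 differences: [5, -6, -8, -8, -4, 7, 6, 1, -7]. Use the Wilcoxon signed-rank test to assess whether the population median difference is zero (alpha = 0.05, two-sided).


Step 1: Drop any zero differences (none here) and take |d_i|.
|d| = [5, 6, 8, 8, 4, 7, 6, 1, 7]
Step 2: Midrank |d_i| (ties get averaged ranks).
ranks: |5|->3, |6|->4.5, |8|->8.5, |8|->8.5, |4|->2, |7|->6.5, |6|->4.5, |1|->1, |7|->6.5
Step 3: Attach original signs; sum ranks with positive sign and with negative sign.
W+ = 3 + 6.5 + 4.5 + 1 = 15
W- = 4.5 + 8.5 + 8.5 + 2 + 6.5 = 30
(Check: W+ + W- = 45 should equal n(n+1)/2 = 45.)
Step 4: Test statistic W = min(W+, W-) = 15.
Step 5: Ties in |d|, so use the tie-corrected normal approximation.
        E[W] = n(n+1)/4 = 9*10/4 = 22.5.
        Tie groups: |d|=6 (t=2), |d|=7 (t=2), |d|=8 (t=2); sum(t^3 - t) = 18.
        Var[W] = n(n+1)(2n+1)/24 - sum(t^3-t)/48 = 1710/24 - 18/48 = 70.875.
        z = (W - E[W]) / sqrt(Var[W]) = (15 - 22.5) / 8.4187 = -0.8909.
        Two-sided p = 2*Phi(z) = 0.372998.
Step 6: alpha = 0.05. fail to reject H0.

W+ = 15, W- = 30, W = min = 15, p = 0.372998, fail to reject H0.


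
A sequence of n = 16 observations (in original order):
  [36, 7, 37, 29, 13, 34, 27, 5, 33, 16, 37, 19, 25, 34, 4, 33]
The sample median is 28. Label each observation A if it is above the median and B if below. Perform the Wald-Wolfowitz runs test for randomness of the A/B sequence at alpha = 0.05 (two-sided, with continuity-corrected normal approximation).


Step 1: Compute median = 28; label A = above, B = below.
Labels in order: ABAABABBABABBABA  (n_A = 8, n_B = 8)
Step 2: Count runs R = 13.
Step 3: Under H0 (random ordering), E[R] = 2*n_A*n_B/(n_A+n_B) + 1 = 2*8*8/16 + 1 = 9.0000.
        Var[R] = 2*n_A*n_B*(2*n_A*n_B - n_A - n_B) / ((n_A+n_B)^2 * (n_A+n_B-1)) = 14336/3840 = 3.7333.
        SD[R] = 1.9322.
Step 4: Continuity-corrected z = (R - 0.5 - E[R]) / SD[R] = (13 - 0.5 - 9.0000) / 1.9322 = 1.8114.
Step 5: Two-sided p-value via normal approximation = 2*(1 - Phi(|z|)) = 0.070076.
Step 6: alpha = 0.05. fail to reject H0.

R = 13, z = 1.8114, p = 0.070076, fail to reject H0.


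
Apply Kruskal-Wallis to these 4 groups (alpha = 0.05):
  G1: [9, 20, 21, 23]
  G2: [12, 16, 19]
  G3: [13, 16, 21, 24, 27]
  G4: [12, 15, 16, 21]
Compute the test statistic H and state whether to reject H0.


Step 1: Combine all N = 16 observations and assign midranks.
sorted (value, group, rank): (9,G1,1), (12,G2,2.5), (12,G4,2.5), (13,G3,4), (15,G4,5), (16,G2,7), (16,G3,7), (16,G4,7), (19,G2,9), (20,G1,10), (21,G1,12), (21,G3,12), (21,G4,12), (23,G1,14), (24,G3,15), (27,G3,16)
Step 2: Sum ranks within each group.
R_1 = 37 (n_1 = 4)
R_2 = 18.5 (n_2 = 3)
R_3 = 54 (n_3 = 5)
R_4 = 26.5 (n_4 = 4)
Step 3: H = 12/(N(N+1)) * sum(R_i^2/n_i) - 3(N+1)
     = 12/(16*17) * (37^2/4 + 18.5^2/3 + 54^2/5 + 26.5^2/4) - 3*17
     = 0.044118 * 1215.1 - 51
     = 2.607169.
Step 4: Ties present; correction factor C = 1 - 54/(16^3 - 16) = 0.986765. Corrected H = 2.607169 / 0.986765 = 2.642139.
Step 5: Under H0, H ~ chi^2(3); p-value = 0.450150.
Step 6: alpha = 0.05. fail to reject H0.

H = 2.6421, df = 3, p = 0.450150, fail to reject H0.


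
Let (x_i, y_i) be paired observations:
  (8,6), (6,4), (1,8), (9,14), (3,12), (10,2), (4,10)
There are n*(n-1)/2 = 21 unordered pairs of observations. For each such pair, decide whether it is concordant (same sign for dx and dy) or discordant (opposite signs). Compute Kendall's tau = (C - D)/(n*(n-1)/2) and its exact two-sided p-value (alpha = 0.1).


Step 1: Enumerate the 21 unordered pairs (i,j) with i<j and classify each by sign(x_j-x_i) * sign(y_j-y_i).
  (1,2):dx=-2,dy=-2->C; (1,3):dx=-7,dy=+2->D; (1,4):dx=+1,dy=+8->C; (1,5):dx=-5,dy=+6->D
  (1,6):dx=+2,dy=-4->D; (1,7):dx=-4,dy=+4->D; (2,3):dx=-5,dy=+4->D; (2,4):dx=+3,dy=+10->C
  (2,5):dx=-3,dy=+8->D; (2,6):dx=+4,dy=-2->D; (2,7):dx=-2,dy=+6->D; (3,4):dx=+8,dy=+6->C
  (3,5):dx=+2,dy=+4->C; (3,6):dx=+9,dy=-6->D; (3,7):dx=+3,dy=+2->C; (4,5):dx=-6,dy=-2->C
  (4,6):dx=+1,dy=-12->D; (4,7):dx=-5,dy=-4->C; (5,6):dx=+7,dy=-10->D; (5,7):dx=+1,dy=-2->D
  (6,7):dx=-6,dy=+8->D
Step 2: C = 8, D = 13, total pairs = 21.
Step 3: tau = (C - D)/(n(n-1)/2) = (8 - 13)/21 = -0.238095.
Step 4: Exact two-sided p-value (enumerate n! = 5040 permutations of y under H0): p = 0.561905.
Step 5: alpha = 0.1. fail to reject H0.

tau_b = -0.2381 (C=8, D=13), p = 0.561905, fail to reject H0.


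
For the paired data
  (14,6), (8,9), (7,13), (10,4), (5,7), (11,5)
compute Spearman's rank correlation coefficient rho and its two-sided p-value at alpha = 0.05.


Step 1: Rank x and y separately (midranks; no ties here).
rank(x): 14->6, 8->3, 7->2, 10->4, 5->1, 11->5
rank(y): 6->3, 9->5, 13->6, 4->1, 7->4, 5->2
Step 2: d_i = R_x(i) - R_y(i); compute d_i^2.
  (6-3)^2=9, (3-5)^2=4, (2-6)^2=16, (4-1)^2=9, (1-4)^2=9, (5-2)^2=9
sum(d^2) = 56.
Step 3: rho = 1 - 6*56 / (6*(6^2 - 1)) = 1 - 336/210 = -0.600000.
Step 4: Under H0, t = rho * sqrt((n-2)/(1-rho^2)) = -1.5000 ~ t(4).
Step 5: Two-sided p-value from the t-distribution with 4 df = 0.208000.
Step 6: alpha = 0.05. fail to reject H0.

rho = -0.6000, p = 0.208000, fail to reject H0 at alpha = 0.05.


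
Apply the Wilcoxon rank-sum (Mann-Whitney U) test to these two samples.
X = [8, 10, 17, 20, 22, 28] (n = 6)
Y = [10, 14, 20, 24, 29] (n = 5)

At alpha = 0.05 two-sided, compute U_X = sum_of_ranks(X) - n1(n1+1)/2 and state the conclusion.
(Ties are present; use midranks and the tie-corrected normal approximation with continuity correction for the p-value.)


Step 1: Combine and sort all 11 observations; assign midranks.
sorted (value, group): (8,X), (10,X), (10,Y), (14,Y), (17,X), (20,X), (20,Y), (22,X), (24,Y), (28,X), (29,Y)
ranks: 8->1, 10->2.5, 10->2.5, 14->4, 17->5, 20->6.5, 20->6.5, 22->8, 24->9, 28->10, 29->11
Step 2: Rank sum for X: R1 = 1 + 2.5 + 5 + 6.5 + 8 + 10 = 33.
Step 3: U_X = R1 - n1(n1+1)/2 = 33 - 6*7/2 = 33 - 21 = 12.
       U_Y = n1*n2 - U_X = 30 - 12 = 18.
Step 4: Ties are present, so use the tie-corrected normal approximation (with continuity correction) for the p-value.
Step 5: p-value = 0.646576; compare to alpha = 0.05. fail to reject H0.

U_X = 12, p = 0.646576, fail to reject H0 at alpha = 0.05.


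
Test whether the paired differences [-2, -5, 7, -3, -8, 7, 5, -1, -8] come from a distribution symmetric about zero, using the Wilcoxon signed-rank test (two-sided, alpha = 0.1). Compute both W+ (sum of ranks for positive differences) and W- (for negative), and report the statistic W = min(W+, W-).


Step 1: Drop any zero differences (none here) and take |d_i|.
|d| = [2, 5, 7, 3, 8, 7, 5, 1, 8]
Step 2: Midrank |d_i| (ties get averaged ranks).
ranks: |2|->2, |5|->4.5, |7|->6.5, |3|->3, |8|->8.5, |7|->6.5, |5|->4.5, |1|->1, |8|->8.5
Step 3: Attach original signs; sum ranks with positive sign and with negative sign.
W+ = 6.5 + 6.5 + 4.5 = 17.5
W- = 2 + 4.5 + 3 + 8.5 + 1 + 8.5 = 27.5
(Check: W+ + W- = 45 should equal n(n+1)/2 = 45.)
Step 4: Test statistic W = min(W+, W-) = 17.5.
Step 5: Ties in |d|, so use the tie-corrected normal approximation.
        E[W] = n(n+1)/4 = 9*10/4 = 22.5.
        Tie groups: |d|=5 (t=2), |d|=7 (t=2), |d|=8 (t=2); sum(t^3 - t) = 18.
        Var[W] = n(n+1)(2n+1)/24 - sum(t^3-t)/48 = 1710/24 - 18/48 = 70.875.
        z = (W - E[W]) / sqrt(Var[W]) = (17.5 - 22.5) / 8.4187 = -0.5939.
        Two-sided p = 2*Phi(z) = 0.552570.
Step 6: alpha = 0.1. fail to reject H0.

W+ = 17.5, W- = 27.5, W = min = 17.5, p = 0.552570, fail to reject H0.


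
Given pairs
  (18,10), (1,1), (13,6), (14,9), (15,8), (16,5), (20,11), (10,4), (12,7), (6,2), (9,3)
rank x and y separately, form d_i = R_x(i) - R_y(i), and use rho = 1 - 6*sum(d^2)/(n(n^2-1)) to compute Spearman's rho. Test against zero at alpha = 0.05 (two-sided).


Step 1: Rank x and y separately (midranks; no ties here).
rank(x): 18->10, 1->1, 13->6, 14->7, 15->8, 16->9, 20->11, 10->4, 12->5, 6->2, 9->3
rank(y): 10->10, 1->1, 6->6, 9->9, 8->8, 5->5, 11->11, 4->4, 7->7, 2->2, 3->3
Step 2: d_i = R_x(i) - R_y(i); compute d_i^2.
  (10-10)^2=0, (1-1)^2=0, (6-6)^2=0, (7-9)^2=4, (8-8)^2=0, (9-5)^2=16, (11-11)^2=0, (4-4)^2=0, (5-7)^2=4, (2-2)^2=0, (3-3)^2=0
sum(d^2) = 24.
Step 3: rho = 1 - 6*24 / (11*(11^2 - 1)) = 1 - 144/1320 = 0.890909.
Step 4: Under H0, t = rho * sqrt((n-2)/(1-rho^2)) = 5.8847 ~ t(9).
Step 5: Two-sided p-value from the t-distribution with 9 df = 0.000233.
Step 6: alpha = 0.05. reject H0.

rho = 0.8909, p = 0.000233, reject H0 at alpha = 0.05.


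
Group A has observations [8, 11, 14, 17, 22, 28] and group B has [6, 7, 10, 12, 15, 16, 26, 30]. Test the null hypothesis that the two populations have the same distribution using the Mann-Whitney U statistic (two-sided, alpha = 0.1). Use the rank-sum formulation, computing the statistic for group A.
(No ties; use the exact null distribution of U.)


Step 1: Combine and sort all 14 observations; assign midranks.
sorted (value, group): (6,Y), (7,Y), (8,X), (10,Y), (11,X), (12,Y), (14,X), (15,Y), (16,Y), (17,X), (22,X), (26,Y), (28,X), (30,Y)
ranks: 6->1, 7->2, 8->3, 10->4, 11->5, 12->6, 14->7, 15->8, 16->9, 17->10, 22->11, 26->12, 28->13, 30->14
Step 2: Rank sum for X: R1 = 3 + 5 + 7 + 10 + 11 + 13 = 49.
Step 3: U_X = R1 - n1(n1+1)/2 = 49 - 6*7/2 = 49 - 21 = 28.
       U_Y = n1*n2 - U_X = 48 - 28 = 20.
Step 4: No ties, so the exact null distribution of U (based on enumerating the C(14,6) = 3003 equally likely rank assignments) gives the two-sided p-value.
Step 5: p-value = 0.662005; compare to alpha = 0.1. fail to reject H0.

U_X = 28, p = 0.662005, fail to reject H0 at alpha = 0.1.


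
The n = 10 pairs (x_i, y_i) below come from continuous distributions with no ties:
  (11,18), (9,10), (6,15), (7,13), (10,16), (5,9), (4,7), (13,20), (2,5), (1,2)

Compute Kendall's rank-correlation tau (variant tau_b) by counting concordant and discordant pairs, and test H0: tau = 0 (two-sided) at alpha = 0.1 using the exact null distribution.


Step 1: Enumerate the 45 unordered pairs (i,j) with i<j and classify each by sign(x_j-x_i) * sign(y_j-y_i).
  (1,2):dx=-2,dy=-8->C; (1,3):dx=-5,dy=-3->C; (1,4):dx=-4,dy=-5->C; (1,5):dx=-1,dy=-2->C
  (1,6):dx=-6,dy=-9->C; (1,7):dx=-7,dy=-11->C; (1,8):dx=+2,dy=+2->C; (1,9):dx=-9,dy=-13->C
  (1,10):dx=-10,dy=-16->C; (2,3):dx=-3,dy=+5->D; (2,4):dx=-2,dy=+3->D; (2,5):dx=+1,dy=+6->C
  (2,6):dx=-4,dy=-1->C; (2,7):dx=-5,dy=-3->C; (2,8):dx=+4,dy=+10->C; (2,9):dx=-7,dy=-5->C
  (2,10):dx=-8,dy=-8->C; (3,4):dx=+1,dy=-2->D; (3,5):dx=+4,dy=+1->C; (3,6):dx=-1,dy=-6->C
  (3,7):dx=-2,dy=-8->C; (3,8):dx=+7,dy=+5->C; (3,9):dx=-4,dy=-10->C; (3,10):dx=-5,dy=-13->C
  (4,5):dx=+3,dy=+3->C; (4,6):dx=-2,dy=-4->C; (4,7):dx=-3,dy=-6->C; (4,8):dx=+6,dy=+7->C
  (4,9):dx=-5,dy=-8->C; (4,10):dx=-6,dy=-11->C; (5,6):dx=-5,dy=-7->C; (5,7):dx=-6,dy=-9->C
  (5,8):dx=+3,dy=+4->C; (5,9):dx=-8,dy=-11->C; (5,10):dx=-9,dy=-14->C; (6,7):dx=-1,dy=-2->C
  (6,8):dx=+8,dy=+11->C; (6,9):dx=-3,dy=-4->C; (6,10):dx=-4,dy=-7->C; (7,8):dx=+9,dy=+13->C
  (7,9):dx=-2,dy=-2->C; (7,10):dx=-3,dy=-5->C; (8,9):dx=-11,dy=-15->C; (8,10):dx=-12,dy=-18->C
  (9,10):dx=-1,dy=-3->C
Step 2: C = 42, D = 3, total pairs = 45.
Step 3: tau = (C - D)/(n(n-1)/2) = (42 - 3)/45 = 0.866667.
Step 4: Exact two-sided p-value (enumerate n! = 3628800 permutations of y under H0): p = 0.000115.
Step 5: alpha = 0.1. reject H0.

tau_b = 0.8667 (C=42, D=3), p = 0.000115, reject H0.


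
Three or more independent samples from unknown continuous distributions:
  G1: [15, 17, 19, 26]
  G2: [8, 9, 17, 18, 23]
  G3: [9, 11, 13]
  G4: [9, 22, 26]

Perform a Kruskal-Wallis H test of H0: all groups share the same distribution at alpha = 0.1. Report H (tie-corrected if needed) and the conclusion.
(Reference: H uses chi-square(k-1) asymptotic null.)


Step 1: Combine all N = 15 observations and assign midranks.
sorted (value, group, rank): (8,G2,1), (9,G2,3), (9,G3,3), (9,G4,3), (11,G3,5), (13,G3,6), (15,G1,7), (17,G1,8.5), (17,G2,8.5), (18,G2,10), (19,G1,11), (22,G4,12), (23,G2,13), (26,G1,14.5), (26,G4,14.5)
Step 2: Sum ranks within each group.
R_1 = 41 (n_1 = 4)
R_2 = 35.5 (n_2 = 5)
R_3 = 14 (n_3 = 3)
R_4 = 29.5 (n_4 = 3)
Step 3: H = 12/(N(N+1)) * sum(R_i^2/n_i) - 3(N+1)
     = 12/(15*16) * (41^2/4 + 35.5^2/5 + 14^2/3 + 29.5^2/3) - 3*16
     = 0.050000 * 1027.72 - 48
     = 3.385833.
Step 4: Ties present; correction factor C = 1 - 36/(15^3 - 15) = 0.989286. Corrected H = 3.385833 / 0.989286 = 3.422503.
Step 5: Under H0, H ~ chi^2(3); p-value = 0.330953.
Step 6: alpha = 0.1. fail to reject H0.

H = 3.4225, df = 3, p = 0.330953, fail to reject H0.


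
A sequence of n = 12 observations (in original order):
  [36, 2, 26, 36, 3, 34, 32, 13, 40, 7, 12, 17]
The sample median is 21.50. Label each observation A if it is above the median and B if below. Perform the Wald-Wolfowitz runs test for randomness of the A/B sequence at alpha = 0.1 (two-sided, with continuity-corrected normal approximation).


Step 1: Compute median = 21.50; label A = above, B = below.
Labels in order: ABAABAABABBB  (n_A = 6, n_B = 6)
Step 2: Count runs R = 8.
Step 3: Under H0 (random ordering), E[R] = 2*n_A*n_B/(n_A+n_B) + 1 = 2*6*6/12 + 1 = 7.0000.
        Var[R] = 2*n_A*n_B*(2*n_A*n_B - n_A - n_B) / ((n_A+n_B)^2 * (n_A+n_B-1)) = 4320/1584 = 2.7273.
        SD[R] = 1.6514.
Step 4: Continuity-corrected z = (R - 0.5 - E[R]) / SD[R] = (8 - 0.5 - 7.0000) / 1.6514 = 0.3028.
Step 5: Two-sided p-value via normal approximation = 2*(1 - Phi(|z|)) = 0.762069.
Step 6: alpha = 0.1. fail to reject H0.

R = 8, z = 0.3028, p = 0.762069, fail to reject H0.


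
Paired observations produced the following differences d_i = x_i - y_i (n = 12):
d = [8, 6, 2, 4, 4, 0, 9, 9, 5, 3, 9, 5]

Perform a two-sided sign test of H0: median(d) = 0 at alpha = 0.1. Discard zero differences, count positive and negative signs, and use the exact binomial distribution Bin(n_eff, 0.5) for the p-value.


Step 1: Discard zero differences. Original n = 12; n_eff = number of nonzero differences = 11.
Nonzero differences (with sign): +8, +6, +2, +4, +4, +9, +9, +5, +3, +9, +5
Step 2: Count signs: positive = 11, negative = 0.
Step 3: Under H0: P(positive) = 0.5, so the number of positives S ~ Bin(11, 0.5).
Step 4: Two-sided exact p-value = sum of Bin(11,0.5) probabilities at or below the observed probability = 0.000977.
Step 5: alpha = 0.1. reject H0.

n_eff = 11, pos = 11, neg = 0, p = 0.000977, reject H0.


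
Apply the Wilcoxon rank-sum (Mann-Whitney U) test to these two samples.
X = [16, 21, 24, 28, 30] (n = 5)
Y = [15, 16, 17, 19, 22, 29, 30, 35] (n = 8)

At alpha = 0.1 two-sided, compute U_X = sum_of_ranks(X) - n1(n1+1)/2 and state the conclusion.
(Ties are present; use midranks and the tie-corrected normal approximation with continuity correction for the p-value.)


Step 1: Combine and sort all 13 observations; assign midranks.
sorted (value, group): (15,Y), (16,X), (16,Y), (17,Y), (19,Y), (21,X), (22,Y), (24,X), (28,X), (29,Y), (30,X), (30,Y), (35,Y)
ranks: 15->1, 16->2.5, 16->2.5, 17->4, 19->5, 21->6, 22->7, 24->8, 28->9, 29->10, 30->11.5, 30->11.5, 35->13
Step 2: Rank sum for X: R1 = 2.5 + 6 + 8 + 9 + 11.5 = 37.
Step 3: U_X = R1 - n1(n1+1)/2 = 37 - 5*6/2 = 37 - 15 = 22.
       U_Y = n1*n2 - U_X = 40 - 22 = 18.
Step 4: Ties are present, so use the tie-corrected normal approximation (with continuity correction) for the p-value.
Step 5: p-value = 0.825728; compare to alpha = 0.1. fail to reject H0.

U_X = 22, p = 0.825728, fail to reject H0 at alpha = 0.1.


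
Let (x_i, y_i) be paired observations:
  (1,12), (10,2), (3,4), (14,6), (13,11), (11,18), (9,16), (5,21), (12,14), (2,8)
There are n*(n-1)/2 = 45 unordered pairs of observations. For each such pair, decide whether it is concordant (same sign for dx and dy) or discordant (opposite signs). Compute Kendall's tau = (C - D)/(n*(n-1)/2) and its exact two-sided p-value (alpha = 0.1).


Step 1: Enumerate the 45 unordered pairs (i,j) with i<j and classify each by sign(x_j-x_i) * sign(y_j-y_i).
  (1,2):dx=+9,dy=-10->D; (1,3):dx=+2,dy=-8->D; (1,4):dx=+13,dy=-6->D; (1,5):dx=+12,dy=-1->D
  (1,6):dx=+10,dy=+6->C; (1,7):dx=+8,dy=+4->C; (1,8):dx=+4,dy=+9->C; (1,9):dx=+11,dy=+2->C
  (1,10):dx=+1,dy=-4->D; (2,3):dx=-7,dy=+2->D; (2,4):dx=+4,dy=+4->C; (2,5):dx=+3,dy=+9->C
  (2,6):dx=+1,dy=+16->C; (2,7):dx=-1,dy=+14->D; (2,8):dx=-5,dy=+19->D; (2,9):dx=+2,dy=+12->C
  (2,10):dx=-8,dy=+6->D; (3,4):dx=+11,dy=+2->C; (3,5):dx=+10,dy=+7->C; (3,6):dx=+8,dy=+14->C
  (3,7):dx=+6,dy=+12->C; (3,8):dx=+2,dy=+17->C; (3,9):dx=+9,dy=+10->C; (3,10):dx=-1,dy=+4->D
  (4,5):dx=-1,dy=+5->D; (4,6):dx=-3,dy=+12->D; (4,7):dx=-5,dy=+10->D; (4,8):dx=-9,dy=+15->D
  (4,9):dx=-2,dy=+8->D; (4,10):dx=-12,dy=+2->D; (5,6):dx=-2,dy=+7->D; (5,7):dx=-4,dy=+5->D
  (5,8):dx=-8,dy=+10->D; (5,9):dx=-1,dy=+3->D; (5,10):dx=-11,dy=-3->C; (6,7):dx=-2,dy=-2->C
  (6,8):dx=-6,dy=+3->D; (6,9):dx=+1,dy=-4->D; (6,10):dx=-9,dy=-10->C; (7,8):dx=-4,dy=+5->D
  (7,9):dx=+3,dy=-2->D; (7,10):dx=-7,dy=-8->C; (8,9):dx=+7,dy=-7->D; (8,10):dx=-3,dy=-13->C
  (9,10):dx=-10,dy=-6->C
Step 2: C = 20, D = 25, total pairs = 45.
Step 3: tau = (C - D)/(n(n-1)/2) = (20 - 25)/45 = -0.111111.
Step 4: Exact two-sided p-value (enumerate n! = 3628800 permutations of y under H0): p = 0.727490.
Step 5: alpha = 0.1. fail to reject H0.

tau_b = -0.1111 (C=20, D=25), p = 0.727490, fail to reject H0.


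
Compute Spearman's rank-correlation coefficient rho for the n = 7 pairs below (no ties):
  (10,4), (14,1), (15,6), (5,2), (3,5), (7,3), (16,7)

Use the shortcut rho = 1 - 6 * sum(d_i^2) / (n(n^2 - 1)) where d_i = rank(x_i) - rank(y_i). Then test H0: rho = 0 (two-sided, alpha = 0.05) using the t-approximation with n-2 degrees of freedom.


Step 1: Rank x and y separately (midranks; no ties here).
rank(x): 10->4, 14->5, 15->6, 5->2, 3->1, 7->3, 16->7
rank(y): 4->4, 1->1, 6->6, 2->2, 5->5, 3->3, 7->7
Step 2: d_i = R_x(i) - R_y(i); compute d_i^2.
  (4-4)^2=0, (5-1)^2=16, (6-6)^2=0, (2-2)^2=0, (1-5)^2=16, (3-3)^2=0, (7-7)^2=0
sum(d^2) = 32.
Step 3: rho = 1 - 6*32 / (7*(7^2 - 1)) = 1 - 192/336 = 0.428571.
Step 4: Under H0, t = rho * sqrt((n-2)/(1-rho^2)) = 1.0607 ~ t(5).
Step 5: Two-sided p-value from the t-distribution with 5 df = 0.337368.
Step 6: alpha = 0.05. fail to reject H0.

rho = 0.4286, p = 0.337368, fail to reject H0 at alpha = 0.05.


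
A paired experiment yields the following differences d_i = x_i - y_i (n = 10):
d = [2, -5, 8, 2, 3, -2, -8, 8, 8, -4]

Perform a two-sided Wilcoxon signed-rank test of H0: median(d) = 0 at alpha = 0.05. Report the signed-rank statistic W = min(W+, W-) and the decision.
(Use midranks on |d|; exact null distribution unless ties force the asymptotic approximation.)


Step 1: Drop any zero differences (none here) and take |d_i|.
|d| = [2, 5, 8, 2, 3, 2, 8, 8, 8, 4]
Step 2: Midrank |d_i| (ties get averaged ranks).
ranks: |2|->2, |5|->6, |8|->8.5, |2|->2, |3|->4, |2|->2, |8|->8.5, |8|->8.5, |8|->8.5, |4|->5
Step 3: Attach original signs; sum ranks with positive sign and with negative sign.
W+ = 2 + 8.5 + 2 + 4 + 8.5 + 8.5 = 33.5
W- = 6 + 2 + 8.5 + 5 = 21.5
(Check: W+ + W- = 55 should equal n(n+1)/2 = 55.)
Step 4: Test statistic W = min(W+, W-) = 21.5.
Step 5: Ties in |d|, so use the tie-corrected normal approximation.
        E[W] = n(n+1)/4 = 10*11/4 = 27.5.
        Tie groups: |d|=2 (t=3), |d|=8 (t=4); sum(t^3 - t) = 84.
        Var[W] = n(n+1)(2n+1)/24 - sum(t^3-t)/48 = 2310/24 - 84/48 = 94.5.
        z = (W - E[W]) / sqrt(Var[W]) = (21.5 - 27.5) / 9.7211 = -0.6172.
        Two-sided p = 2*Phi(z) = 0.537094.
Step 6: alpha = 0.05. fail to reject H0.

W+ = 33.5, W- = 21.5, W = min = 21.5, p = 0.537094, fail to reject H0.


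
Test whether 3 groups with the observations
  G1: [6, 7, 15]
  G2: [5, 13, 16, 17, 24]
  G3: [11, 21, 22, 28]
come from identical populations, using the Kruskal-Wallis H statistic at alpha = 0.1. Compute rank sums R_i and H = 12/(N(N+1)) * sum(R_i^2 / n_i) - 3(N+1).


Step 1: Combine all N = 12 observations and assign midranks.
sorted (value, group, rank): (5,G2,1), (6,G1,2), (7,G1,3), (11,G3,4), (13,G2,5), (15,G1,6), (16,G2,7), (17,G2,8), (21,G3,9), (22,G3,10), (24,G2,11), (28,G3,12)
Step 2: Sum ranks within each group.
R_1 = 11 (n_1 = 3)
R_2 = 32 (n_2 = 5)
R_3 = 35 (n_3 = 4)
Step 3: H = 12/(N(N+1)) * sum(R_i^2/n_i) - 3(N+1)
     = 12/(12*13) * (11^2/3 + 32^2/5 + 35^2/4) - 3*13
     = 0.076923 * 551.383 - 39
     = 3.414103.
Step 4: No ties, so H is used without correction.
Step 5: Under H0, H ~ chi^2(2); p-value = 0.181400.
Step 6: alpha = 0.1. fail to reject H0.

H = 3.4141, df = 2, p = 0.181400, fail to reject H0.


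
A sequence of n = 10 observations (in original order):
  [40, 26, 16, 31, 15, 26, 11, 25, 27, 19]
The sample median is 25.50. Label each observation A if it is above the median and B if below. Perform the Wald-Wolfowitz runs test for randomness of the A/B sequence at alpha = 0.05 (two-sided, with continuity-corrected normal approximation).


Step 1: Compute median = 25.50; label A = above, B = below.
Labels in order: AABABABBAB  (n_A = 5, n_B = 5)
Step 2: Count runs R = 8.
Step 3: Under H0 (random ordering), E[R] = 2*n_A*n_B/(n_A+n_B) + 1 = 2*5*5/10 + 1 = 6.0000.
        Var[R] = 2*n_A*n_B*(2*n_A*n_B - n_A - n_B) / ((n_A+n_B)^2 * (n_A+n_B-1)) = 2000/900 = 2.2222.
        SD[R] = 1.4907.
Step 4: Continuity-corrected z = (R - 0.5 - E[R]) / SD[R] = (8 - 0.5 - 6.0000) / 1.4907 = 1.0062.
Step 5: Two-sided p-value via normal approximation = 2*(1 - Phi(|z|)) = 0.314305.
Step 6: alpha = 0.05. fail to reject H0.

R = 8, z = 1.0062, p = 0.314305, fail to reject H0.


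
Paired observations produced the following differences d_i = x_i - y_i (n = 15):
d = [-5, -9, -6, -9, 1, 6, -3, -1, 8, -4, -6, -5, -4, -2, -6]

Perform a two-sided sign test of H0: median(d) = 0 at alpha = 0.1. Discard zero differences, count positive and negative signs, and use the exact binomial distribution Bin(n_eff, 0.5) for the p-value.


Step 1: Discard zero differences. Original n = 15; n_eff = number of nonzero differences = 15.
Nonzero differences (with sign): -5, -9, -6, -9, +1, +6, -3, -1, +8, -4, -6, -5, -4, -2, -6
Step 2: Count signs: positive = 3, negative = 12.
Step 3: Under H0: P(positive) = 0.5, so the number of positives S ~ Bin(15, 0.5).
Step 4: Two-sided exact p-value = sum of Bin(15,0.5) probabilities at or below the observed probability = 0.035156.
Step 5: alpha = 0.1. reject H0.

n_eff = 15, pos = 3, neg = 12, p = 0.035156, reject H0.


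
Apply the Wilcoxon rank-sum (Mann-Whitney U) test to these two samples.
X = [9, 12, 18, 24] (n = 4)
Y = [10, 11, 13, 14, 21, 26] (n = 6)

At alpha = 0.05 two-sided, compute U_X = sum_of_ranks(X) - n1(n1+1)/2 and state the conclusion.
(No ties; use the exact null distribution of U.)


Step 1: Combine and sort all 10 observations; assign midranks.
sorted (value, group): (9,X), (10,Y), (11,Y), (12,X), (13,Y), (14,Y), (18,X), (21,Y), (24,X), (26,Y)
ranks: 9->1, 10->2, 11->3, 12->4, 13->5, 14->6, 18->7, 21->8, 24->9, 26->10
Step 2: Rank sum for X: R1 = 1 + 4 + 7 + 9 = 21.
Step 3: U_X = R1 - n1(n1+1)/2 = 21 - 4*5/2 = 21 - 10 = 11.
       U_Y = n1*n2 - U_X = 24 - 11 = 13.
Step 4: No ties, so the exact null distribution of U (based on enumerating the C(10,4) = 210 equally likely rank assignments) gives the two-sided p-value.
Step 5: p-value = 0.914286; compare to alpha = 0.05. fail to reject H0.

U_X = 11, p = 0.914286, fail to reject H0 at alpha = 0.05.


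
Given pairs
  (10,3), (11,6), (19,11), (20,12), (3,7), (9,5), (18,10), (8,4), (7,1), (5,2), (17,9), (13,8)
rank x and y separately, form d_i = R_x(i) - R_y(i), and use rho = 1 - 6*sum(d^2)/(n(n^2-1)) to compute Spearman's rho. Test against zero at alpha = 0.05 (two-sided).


Step 1: Rank x and y separately (midranks; no ties here).
rank(x): 10->6, 11->7, 19->11, 20->12, 3->1, 9->5, 18->10, 8->4, 7->3, 5->2, 17->9, 13->8
rank(y): 3->3, 6->6, 11->11, 12->12, 7->7, 5->5, 10->10, 4->4, 1->1, 2->2, 9->9, 8->8
Step 2: d_i = R_x(i) - R_y(i); compute d_i^2.
  (6-3)^2=9, (7-6)^2=1, (11-11)^2=0, (12-12)^2=0, (1-7)^2=36, (5-5)^2=0, (10-10)^2=0, (4-4)^2=0, (3-1)^2=4, (2-2)^2=0, (9-9)^2=0, (8-8)^2=0
sum(d^2) = 50.
Step 3: rho = 1 - 6*50 / (12*(12^2 - 1)) = 1 - 300/1716 = 0.825175.
Step 4: Under H0, t = rho * sqrt((n-2)/(1-rho^2)) = 4.6195 ~ t(10).
Step 5: Two-sided p-value from the t-distribution with 10 df = 0.000951.
Step 6: alpha = 0.05. reject H0.

rho = 0.8252, p = 0.000951, reject H0 at alpha = 0.05.


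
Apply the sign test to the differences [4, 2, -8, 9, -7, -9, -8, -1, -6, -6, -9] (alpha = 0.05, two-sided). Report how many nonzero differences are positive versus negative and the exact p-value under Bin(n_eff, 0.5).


Step 1: Discard zero differences. Original n = 11; n_eff = number of nonzero differences = 11.
Nonzero differences (with sign): +4, +2, -8, +9, -7, -9, -8, -1, -6, -6, -9
Step 2: Count signs: positive = 3, negative = 8.
Step 3: Under H0: P(positive) = 0.5, so the number of positives S ~ Bin(11, 0.5).
Step 4: Two-sided exact p-value = sum of Bin(11,0.5) probabilities at or below the observed probability = 0.226562.
Step 5: alpha = 0.05. fail to reject H0.

n_eff = 11, pos = 3, neg = 8, p = 0.226562, fail to reject H0.


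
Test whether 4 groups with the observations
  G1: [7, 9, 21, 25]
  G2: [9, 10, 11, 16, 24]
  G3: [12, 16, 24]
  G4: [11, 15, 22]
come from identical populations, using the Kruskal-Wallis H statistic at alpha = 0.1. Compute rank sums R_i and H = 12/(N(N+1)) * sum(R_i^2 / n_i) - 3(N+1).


Step 1: Combine all N = 15 observations and assign midranks.
sorted (value, group, rank): (7,G1,1), (9,G1,2.5), (9,G2,2.5), (10,G2,4), (11,G2,5.5), (11,G4,5.5), (12,G3,7), (15,G4,8), (16,G2,9.5), (16,G3,9.5), (21,G1,11), (22,G4,12), (24,G2,13.5), (24,G3,13.5), (25,G1,15)
Step 2: Sum ranks within each group.
R_1 = 29.5 (n_1 = 4)
R_2 = 35 (n_2 = 5)
R_3 = 30 (n_3 = 3)
R_4 = 25.5 (n_4 = 3)
Step 3: H = 12/(N(N+1)) * sum(R_i^2/n_i) - 3(N+1)
     = 12/(15*16) * (29.5^2/4 + 35^2/5 + 30^2/3 + 25.5^2/3) - 3*16
     = 0.050000 * 979.312 - 48
     = 0.965625.
Step 4: Ties present; correction factor C = 1 - 24/(15^3 - 15) = 0.992857. Corrected H = 0.965625 / 0.992857 = 0.972572.
Step 5: Under H0, H ~ chi^2(3); p-value = 0.807888.
Step 6: alpha = 0.1. fail to reject H0.

H = 0.9726, df = 3, p = 0.807888, fail to reject H0.


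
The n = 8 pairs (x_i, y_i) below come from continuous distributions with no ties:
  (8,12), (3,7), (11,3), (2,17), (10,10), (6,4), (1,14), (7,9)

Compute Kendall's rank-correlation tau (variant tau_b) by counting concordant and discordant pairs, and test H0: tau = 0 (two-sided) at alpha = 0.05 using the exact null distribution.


Step 1: Enumerate the 28 unordered pairs (i,j) with i<j and classify each by sign(x_j-x_i) * sign(y_j-y_i).
  (1,2):dx=-5,dy=-5->C; (1,3):dx=+3,dy=-9->D; (1,4):dx=-6,dy=+5->D; (1,5):dx=+2,dy=-2->D
  (1,6):dx=-2,dy=-8->C; (1,7):dx=-7,dy=+2->D; (1,8):dx=-1,dy=-3->C; (2,3):dx=+8,dy=-4->D
  (2,4):dx=-1,dy=+10->D; (2,5):dx=+7,dy=+3->C; (2,6):dx=+3,dy=-3->D; (2,7):dx=-2,dy=+7->D
  (2,8):dx=+4,dy=+2->C; (3,4):dx=-9,dy=+14->D; (3,5):dx=-1,dy=+7->D; (3,6):dx=-5,dy=+1->D
  (3,7):dx=-10,dy=+11->D; (3,8):dx=-4,dy=+6->D; (4,5):dx=+8,dy=-7->D; (4,6):dx=+4,dy=-13->D
  (4,7):dx=-1,dy=-3->C; (4,8):dx=+5,dy=-8->D; (5,6):dx=-4,dy=-6->C; (5,7):dx=-9,dy=+4->D
  (5,8):dx=-3,dy=-1->C; (6,7):dx=-5,dy=+10->D; (6,8):dx=+1,dy=+5->C; (7,8):dx=+6,dy=-5->D
Step 2: C = 9, D = 19, total pairs = 28.
Step 3: tau = (C - D)/(n(n-1)/2) = (9 - 19)/28 = -0.357143.
Step 4: Exact two-sided p-value (enumerate n! = 40320 permutations of y under H0): p = 0.275099.
Step 5: alpha = 0.05. fail to reject H0.

tau_b = -0.3571 (C=9, D=19), p = 0.275099, fail to reject H0.


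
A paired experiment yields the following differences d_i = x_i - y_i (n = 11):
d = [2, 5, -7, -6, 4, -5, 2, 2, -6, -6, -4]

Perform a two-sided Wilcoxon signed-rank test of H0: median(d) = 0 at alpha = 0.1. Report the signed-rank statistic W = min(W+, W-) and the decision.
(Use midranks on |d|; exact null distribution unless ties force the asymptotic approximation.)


Step 1: Drop any zero differences (none here) and take |d_i|.
|d| = [2, 5, 7, 6, 4, 5, 2, 2, 6, 6, 4]
Step 2: Midrank |d_i| (ties get averaged ranks).
ranks: |2|->2, |5|->6.5, |7|->11, |6|->9, |4|->4.5, |5|->6.5, |2|->2, |2|->2, |6|->9, |6|->9, |4|->4.5
Step 3: Attach original signs; sum ranks with positive sign and with negative sign.
W+ = 2 + 6.5 + 4.5 + 2 + 2 = 17
W- = 11 + 9 + 6.5 + 9 + 9 + 4.5 = 49
(Check: W+ + W- = 66 should equal n(n+1)/2 = 66.)
Step 4: Test statistic W = min(W+, W-) = 17.
Step 5: Ties in |d|, so use the tie-corrected normal approximation.
        E[W] = n(n+1)/4 = 11*12/4 = 33.
        Tie groups: |d|=2 (t=3), |d|=4 (t=2), |d|=5 (t=2), |d|=6 (t=3); sum(t^3 - t) = 60.
        Var[W] = n(n+1)(2n+1)/24 - sum(t^3-t)/48 = 3036/24 - 60/48 = 125.25.
        z = (W - E[W]) / sqrt(Var[W]) = (17 - 33) / 11.1915 = -1.4297.
        Two-sided p = 2*Phi(z) = 0.152816.
Step 6: alpha = 0.1. fail to reject H0.

W+ = 17, W- = 49, W = min = 17, p = 0.152816, fail to reject H0.


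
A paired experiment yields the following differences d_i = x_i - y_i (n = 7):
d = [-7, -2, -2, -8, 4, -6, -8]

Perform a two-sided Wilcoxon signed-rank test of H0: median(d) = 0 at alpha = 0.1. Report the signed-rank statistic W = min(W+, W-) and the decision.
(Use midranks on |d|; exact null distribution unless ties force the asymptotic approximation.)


Step 1: Drop any zero differences (none here) and take |d_i|.
|d| = [7, 2, 2, 8, 4, 6, 8]
Step 2: Midrank |d_i| (ties get averaged ranks).
ranks: |7|->5, |2|->1.5, |2|->1.5, |8|->6.5, |4|->3, |6|->4, |8|->6.5
Step 3: Attach original signs; sum ranks with positive sign and with negative sign.
W+ = 3 = 3
W- = 5 + 1.5 + 1.5 + 6.5 + 4 + 6.5 = 25
(Check: W+ + W- = 28 should equal n(n+1)/2 = 28.)
Step 4: Test statistic W = min(W+, W-) = 3.
Step 5: Ties in |d|, so use the tie-corrected normal approximation.
        E[W] = n(n+1)/4 = 7*8/4 = 14.
        Tie groups: |d|=2 (t=2), |d|=8 (t=2); sum(t^3 - t) = 12.
        Var[W] = n(n+1)(2n+1)/24 - sum(t^3-t)/48 = 840/24 - 12/48 = 34.75.
        z = (W - E[W]) / sqrt(Var[W]) = (3 - 14) / 5.8949 = -1.8660.
        Two-sided p = 2*Phi(z) = 0.062039.
Step 6: alpha = 0.1. reject H0.

W+ = 3, W- = 25, W = min = 3, p = 0.062039, reject H0.


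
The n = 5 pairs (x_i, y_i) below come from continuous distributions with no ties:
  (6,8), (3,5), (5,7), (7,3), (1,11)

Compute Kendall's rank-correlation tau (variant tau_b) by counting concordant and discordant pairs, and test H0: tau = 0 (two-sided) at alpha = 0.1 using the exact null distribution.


Step 1: Enumerate the 10 unordered pairs (i,j) with i<j and classify each by sign(x_j-x_i) * sign(y_j-y_i).
  (1,2):dx=-3,dy=-3->C; (1,3):dx=-1,dy=-1->C; (1,4):dx=+1,dy=-5->D; (1,5):dx=-5,dy=+3->D
  (2,3):dx=+2,dy=+2->C; (2,4):dx=+4,dy=-2->D; (2,5):dx=-2,dy=+6->D; (3,4):dx=+2,dy=-4->D
  (3,5):dx=-4,dy=+4->D; (4,5):dx=-6,dy=+8->D
Step 2: C = 3, D = 7, total pairs = 10.
Step 3: tau = (C - D)/(n(n-1)/2) = (3 - 7)/10 = -0.400000.
Step 4: Exact two-sided p-value (enumerate n! = 120 permutations of y under H0): p = 0.483333.
Step 5: alpha = 0.1. fail to reject H0.

tau_b = -0.4000 (C=3, D=7), p = 0.483333, fail to reject H0.


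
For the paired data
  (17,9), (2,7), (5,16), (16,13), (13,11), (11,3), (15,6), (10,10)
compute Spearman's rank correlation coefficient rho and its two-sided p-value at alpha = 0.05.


Step 1: Rank x and y separately (midranks; no ties here).
rank(x): 17->8, 2->1, 5->2, 16->7, 13->5, 11->4, 15->6, 10->3
rank(y): 9->4, 7->3, 16->8, 13->7, 11->6, 3->1, 6->2, 10->5
Step 2: d_i = R_x(i) - R_y(i); compute d_i^2.
  (8-4)^2=16, (1-3)^2=4, (2-8)^2=36, (7-7)^2=0, (5-6)^2=1, (4-1)^2=9, (6-2)^2=16, (3-5)^2=4
sum(d^2) = 86.
Step 3: rho = 1 - 6*86 / (8*(8^2 - 1)) = 1 - 516/504 = -0.023810.
Step 4: Under H0, t = rho * sqrt((n-2)/(1-rho^2)) = -0.0583 ~ t(6).
Step 5: Two-sided p-value from the t-distribution with 6 df = 0.955374.
Step 6: alpha = 0.05. fail to reject H0.

rho = -0.0238, p = 0.955374, fail to reject H0 at alpha = 0.05.


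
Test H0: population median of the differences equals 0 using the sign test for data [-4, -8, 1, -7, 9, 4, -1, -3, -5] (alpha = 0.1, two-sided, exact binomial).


Step 1: Discard zero differences. Original n = 9; n_eff = number of nonzero differences = 9.
Nonzero differences (with sign): -4, -8, +1, -7, +9, +4, -1, -3, -5
Step 2: Count signs: positive = 3, negative = 6.
Step 3: Under H0: P(positive) = 0.5, so the number of positives S ~ Bin(9, 0.5).
Step 4: Two-sided exact p-value = sum of Bin(9,0.5) probabilities at or below the observed probability = 0.507812.
Step 5: alpha = 0.1. fail to reject H0.

n_eff = 9, pos = 3, neg = 6, p = 0.507812, fail to reject H0.


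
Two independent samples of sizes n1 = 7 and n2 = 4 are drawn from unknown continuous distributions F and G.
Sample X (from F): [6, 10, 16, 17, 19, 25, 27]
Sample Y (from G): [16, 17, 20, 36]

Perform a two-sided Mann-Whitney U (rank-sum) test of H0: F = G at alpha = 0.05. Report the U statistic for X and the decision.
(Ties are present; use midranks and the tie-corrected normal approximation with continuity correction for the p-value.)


Step 1: Combine and sort all 11 observations; assign midranks.
sorted (value, group): (6,X), (10,X), (16,X), (16,Y), (17,X), (17,Y), (19,X), (20,Y), (25,X), (27,X), (36,Y)
ranks: 6->1, 10->2, 16->3.5, 16->3.5, 17->5.5, 17->5.5, 19->7, 20->8, 25->9, 27->10, 36->11
Step 2: Rank sum for X: R1 = 1 + 2 + 3.5 + 5.5 + 7 + 9 + 10 = 38.
Step 3: U_X = R1 - n1(n1+1)/2 = 38 - 7*8/2 = 38 - 28 = 10.
       U_Y = n1*n2 - U_X = 28 - 10 = 18.
Step 4: Ties are present, so use the tie-corrected normal approximation (with continuity correction) for the p-value.
Step 5: p-value = 0.506393; compare to alpha = 0.05. fail to reject H0.

U_X = 10, p = 0.506393, fail to reject H0 at alpha = 0.05.


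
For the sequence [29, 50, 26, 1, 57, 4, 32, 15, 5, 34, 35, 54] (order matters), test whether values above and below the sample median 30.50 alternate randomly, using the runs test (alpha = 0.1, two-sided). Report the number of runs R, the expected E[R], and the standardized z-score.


Step 1: Compute median = 30.50; label A = above, B = below.
Labels in order: BABBABABBAAA  (n_A = 6, n_B = 6)
Step 2: Count runs R = 8.
Step 3: Under H0 (random ordering), E[R] = 2*n_A*n_B/(n_A+n_B) + 1 = 2*6*6/12 + 1 = 7.0000.
        Var[R] = 2*n_A*n_B*(2*n_A*n_B - n_A - n_B) / ((n_A+n_B)^2 * (n_A+n_B-1)) = 4320/1584 = 2.7273.
        SD[R] = 1.6514.
Step 4: Continuity-corrected z = (R - 0.5 - E[R]) / SD[R] = (8 - 0.5 - 7.0000) / 1.6514 = 0.3028.
Step 5: Two-sided p-value via normal approximation = 2*(1 - Phi(|z|)) = 0.762069.
Step 6: alpha = 0.1. fail to reject H0.

R = 8, z = 0.3028, p = 0.762069, fail to reject H0.


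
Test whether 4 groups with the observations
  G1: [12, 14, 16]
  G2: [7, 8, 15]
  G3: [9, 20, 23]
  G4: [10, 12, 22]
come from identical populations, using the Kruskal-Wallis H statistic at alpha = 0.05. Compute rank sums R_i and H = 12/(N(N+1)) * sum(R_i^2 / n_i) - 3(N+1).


Step 1: Combine all N = 12 observations and assign midranks.
sorted (value, group, rank): (7,G2,1), (8,G2,2), (9,G3,3), (10,G4,4), (12,G1,5.5), (12,G4,5.5), (14,G1,7), (15,G2,8), (16,G1,9), (20,G3,10), (22,G4,11), (23,G3,12)
Step 2: Sum ranks within each group.
R_1 = 21.5 (n_1 = 3)
R_2 = 11 (n_2 = 3)
R_3 = 25 (n_3 = 3)
R_4 = 20.5 (n_4 = 3)
Step 3: H = 12/(N(N+1)) * sum(R_i^2/n_i) - 3(N+1)
     = 12/(12*13) * (21.5^2/3 + 11^2/3 + 25^2/3 + 20.5^2/3) - 3*13
     = 0.076923 * 542.833 - 39
     = 2.756410.
Step 4: Ties present; correction factor C = 1 - 6/(12^3 - 12) = 0.996503. Corrected H = 2.756410 / 0.996503 = 2.766082.
Step 5: Under H0, H ~ chi^2(3); p-value = 0.429114.
Step 6: alpha = 0.05. fail to reject H0.

H = 2.7661, df = 3, p = 0.429114, fail to reject H0.
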